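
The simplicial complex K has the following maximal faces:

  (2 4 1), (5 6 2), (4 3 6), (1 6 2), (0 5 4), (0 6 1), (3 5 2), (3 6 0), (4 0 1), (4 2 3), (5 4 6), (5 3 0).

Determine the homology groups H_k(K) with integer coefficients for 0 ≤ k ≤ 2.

We work with the vertex ordering 0 < 1 < 2 < 3 < 4 < 5 < 6. The simplices of K, each written with vertices in increasing order, are:

  0-simplices (7): [0], [1], [2], [3], [4], [5], [6]
  1-simplices (18): [0,1], [0,3], [0,4], [0,5], [0,6], [1,2], [1,4], [1,6], [2,3], [2,4], [2,5], [2,6], [3,4], [3,5], [3,6], [4,5], [4,6], [5,6]
  2-simplices (12): [0,1,4], [0,1,6], [0,3,5], [0,3,6], [0,4,5], [1,2,4], [1,2,6], [2,3,4], [2,3,5], [2,5,6], [3,4,6], [4,5,6]

Hence C_0 ≅ Z^7, C_1 ≅ Z^18, C_2 ≅ Z^12.

The boundary map ∂_1: C_1 → C_0 is given by ∂[p,q] = [q] − [p].
As a 7×18 matrix over Z this has rank 6, with invariant factors (1,1,1,1,1,1).

Boundary ∂_2: C_2 → C_1 sends each 2-simplex [p,q,r] to [q,r] − [p,r] + [p,q]. For instance
  ∂[1,2,4] = [2,4] − [1,4] + [1,2],
  ∂[0,1,6] = [1,6] − [0,6] + [0,1].
The 18×12 boundary matrix has rank 12 and Smith normal form diag(1,1,1,1,1,1,1,1,1,1,1,2).

Now H_k = ker ∂_k / im ∂_{k+1}, so:

  H_0: rank C_0 − rank ∂_1 = 7 − 6 = 1, and the invariant factors of ∂_1 are all 1, so H_0 = Z.
  H_1: rank ker ∂_1 − rank ∂_2 = (18 − 6) − 12 = 0, and ∂_2 has invariant factor 2 > 1, so H_1 = Z/2Z.
  H_2: rank ker ∂_2 − rank ∂_3 = (12 − 12) − 0 = 0, and there is no ∂_3, so H_2 = 0.

H_0 ≅ Z,  H_1 ≅ Z/2Z,  H_2 = 0.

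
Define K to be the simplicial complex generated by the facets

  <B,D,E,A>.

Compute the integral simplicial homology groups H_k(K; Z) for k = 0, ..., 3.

We work with the vertex ordering A < B < D < E. The simplices of K, each written with vertices in increasing order, are:

  0-simplices (4): A, B, D, E
  1-simplices (6): AB, AD, AE, BD, BE, DE
  2-simplices (4): ABD, ABE, ADE, BDE
  3-simplices (1): ABDE

so the chain groups are C_0 ≅ Z^4, C_1 ≅ Z^6, C_2 ≅ Z^4, C_3 ≅ Z^1.

Boundary ∂_1: C_1 → C_0 sends each edge [p,q] (with p < q) to q − p.
As a 4×6 matrix over Z this has rank 3, with invariant factors (1,1,1).

The boundary map ∂_2: C_2 → C_1 maps a triangle to the signed sum of its edges. For instance
  ∂ABD = BD − AD + AB,
  ∂ABE = BE − AE + AB.
The 6×4 boundary matrix has rank 3 and Smith normal form diag(1,1,1).

The boundary map ∂_3: C_3 → C_2 sends each 3-simplex σ to the alternating sum Σ_i (−1)^i (σ with its i-th vertex removed). For instance
  ∂ABDE = BDE − ADE + ABE − ABD.
The 4×1 boundary matrix has rank 1 and Smith normal form diag(1).

From H_k ≅ ker(∂_k) / im(∂_{k+1}) we obtain:

  H_0: rank C_0 − rank ∂_1 = 4 − 3 = 1, and the invariant factors of ∂_1 are all 1, so H_0 ≅ Z.
  H_1: rank ker ∂_1 − rank ∂_2 = (6 − 3) − 3 = 0, and the invariant factors of ∂_2 are all 1, so H_1 ≅ 0.
  H_2: rank ker ∂_2 − rank ∂_3 = (4 − 3) − 1 = 0, and the invariant factors of ∂_3 are all 1, so H_2 ≅ 0.
  H_3: rank ker ∂_3 − rank ∂_4 = (1 − 1) − 0 = 0, and there is no ∂_4, so H_3 ≅ 0.

H_0 = Z,  H_1 = 0,  H_2 = 0,  H_3 = 0.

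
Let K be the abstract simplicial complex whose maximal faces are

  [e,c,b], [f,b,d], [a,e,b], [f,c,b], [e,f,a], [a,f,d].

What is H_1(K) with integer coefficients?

Fix the vertex order a < b < c < d < e < f and write every simplex with vertices in increasing order. Then dim K = 2 and the simplices of K are:

  0-simplices (6): a, b, c, d, e, f
  1-simplices (12): ab, ad, ae, af, bc, bd, be, bf, ce, cf, df, ef
  2-simplices (6): abe, adf, aef, bce, bcf, bdf

Hence C_0 ≅ Z^6, C_1 ≅ Z^12, C_2 ≅ Z^6.

Boundary ∂_1: C_1 → C_0 sends each edge [p,q] (with p < q) to q − p. For instance
  ∂bc = c − b.
This gives a 6×12 integer matrix of rank 5; reducing to Smith normal form yields diagonal entries (1,1,1,1,1).

∂_2: C_2 → C_1 acts by ∂[p,q,r] = [q,r] − [p,r] + [p,q]. For instance
  ∂abe = be − ae + ab,
  ∂aef = ef − af + ae.
As a 12×6 matrix over Z this has rank 6, with invariant factors (1,1,1,1,1,1).

Computing H_k = (kernel of ∂_k) / (image of ∂_{k+1}):

  H_1: rank ker ∂_1 − rank ∂_2 = (12 − 5) − 6 = 1, and the invariant factors of ∂_2 are all 1, so H_1 ≅ Z.

H_1 = Z.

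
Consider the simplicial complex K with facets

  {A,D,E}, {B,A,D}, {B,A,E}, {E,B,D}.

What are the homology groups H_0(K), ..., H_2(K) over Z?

Order the vertices as A < B < D < E. Listing each simplex with vertices in this order, K has dimension 2 with simplices:

  0-simplices (4): A, B, D, E
  1-simplices (6): AB, AD, AE, BD, BE, DE
  2-simplices (4): ABD, ABE, ADE, BDE

so the chain groups are C_0 ≅ Z^4, C_1 ≅ Z^6, C_2 ≅ Z^4.

∂_1: C_1 → C_0 maps an edge to its endpoints' difference, ∂[p,q] = q − p.
The 4×6 boundary matrix has rank 3 and Smith normal form diag(1,1,1).

The boundary map ∂_2: C_2 → C_1 acts by ∂[p,q,r] = [q,r] − [p,r] + [p,q]. For instance
  ∂BDE = DE − BE + BD,
  ∂ABD = BD − AD + AB.
This gives a 6×4 integer matrix of rank 3; reducing to Smith normal form yields diagonal entries (1,1,1).

Now H_k = ker ∂_k / im ∂_{k+1}, so:

  H_0: rank C_0 − rank ∂_1 = 4 − 3 = 1, and the invariant factors of ∂_1 are all 1, so H_0 = Z.
  H_1: rank ker ∂_1 − rank ∂_2 = (6 − 3) − 3 = 0, and the invariant factors of ∂_2 are all 1, so H_1 = 0.
  H_2: rank ker ∂_2 − rank ∂_3 = (4 − 3) − 0 = 1, and there is no ∂_3, so H_2 = Z.

H_0 ≅ Z,  H_1 = 0,  H_2 ≅ Z.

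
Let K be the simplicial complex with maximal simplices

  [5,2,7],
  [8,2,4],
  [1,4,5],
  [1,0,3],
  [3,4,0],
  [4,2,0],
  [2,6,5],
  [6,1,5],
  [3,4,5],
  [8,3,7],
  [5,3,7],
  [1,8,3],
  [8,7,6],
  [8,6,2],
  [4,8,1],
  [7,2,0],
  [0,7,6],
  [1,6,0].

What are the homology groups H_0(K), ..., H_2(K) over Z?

Order the vertices as 0 < 1 < 2 < 3 < 4 < 5 < 6 < 7 < 8. Listing each simplex with vertices in this order, K has dimension 2 with simplices:

  0-simplices (9): [0], [1], [2], [3], [4], [5], [6], [7], [8]
  1-simplices (27): (27 of them)
  2-simplices (18): [0,1,3], [0,1,6], [0,2,4], [0,2,7], [0,3,4], [0,6,7], [1,3,8], [1,4,5], [1,4,8], [1,5,6], [2,4,8], [2,5,6], [2,5,7], [2,6,8], [3,4,5], [3,5,7], [3,7,8], [6,7,8]

so the chain groups are C_0 ≅ Z^9, C_1 ≅ Z^27, C_2 ≅ Z^18.

The boundary map ∂_1: C_1 → C_0 sends each edge [p,q] (with p < q) to q − p. For instance
  ∂[3,5] = [5] − [3].
As a 9×27 matrix over Z this has rank 8, with invariant factors (1,1,1,1,1,1,1,1).

Boundary ∂_2: C_2 → C_1 sends each 2-simplex [p,q,r] to [q,r] − [p,r] + [p,q]. For instance
  ∂[0,2,4] = [2,4] − [0,4] + [0,2],
  ∂[0,1,3] = [1,3] − [0,3] + [0,1].
As a 27×18 matrix over Z this has rank 18, with invariant factors (1,1,1,1,1,1,1,1,1,1,1,1,1,1,1,1,1,2).

Now H_k = ker ∂_k / im ∂_{k+1}, so:

  H_0: rank C_0 − rank ∂_1 = 9 − 8 = 1, and the invariant factors of ∂_1 are all 1, so H_0 ≅ Z.
  H_1: rank ker ∂_1 − rank ∂_2 = (27 − 8) − 18 = 1, and ∂_2 has invariant factor 2 > 1, so H_1 ≅ Z ⊕ Z_2.
  H_2: rank ker ∂_2 − rank ∂_3 = (18 − 18) − 0 = 0, and there is no ∂_3, so H_2 ≅ 0.

(K is a triangulation of the Klein bottle.)

H_0 = Z,  H_1 = Z ⊕ Z_2,  H_2 = 0.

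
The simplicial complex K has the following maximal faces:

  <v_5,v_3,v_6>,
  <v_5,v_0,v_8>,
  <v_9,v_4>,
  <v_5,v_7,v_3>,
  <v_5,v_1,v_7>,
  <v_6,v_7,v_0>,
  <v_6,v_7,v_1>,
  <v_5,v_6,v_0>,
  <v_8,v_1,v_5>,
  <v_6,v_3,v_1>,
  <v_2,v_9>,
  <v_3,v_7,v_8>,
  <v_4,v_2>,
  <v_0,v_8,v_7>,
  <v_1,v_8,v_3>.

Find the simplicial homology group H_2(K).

Fix the vertex order v_0 < v_1 < v_2 < v_3 < v_4 < v_5 < v_6 < v_7 < v_8 < v_9 and write every simplex with vertices in increasing order. Then dim K = 2 and the simplices of K are:

  0-simplices (10): [v_0], [v_1], [v_2], [v_3], [v_4], [v_5], [v_6], [v_7], [v_8], [v_9]
  1-simplices (21): (21 of them)
  2-simplices (12): (12 of them)

so the chain groups are C_0 ≅ Z^10, C_1 ≅ Z^21, C_2 ≅ Z^12.

Boundary ∂_1: C_1 → C_0 sends each edge [p,q] (with p < q) to q − p. For instance
  ∂[v_3,v_6] = [v_6] − [v_3].
The resulting 10×21 matrix has rank 8, and its Smith normal form has invariant factors (1,1,1,1,1,1,1,1).

Boundary ∂_2: C_2 → C_1 acts by ∂[p,q,r] = [q,r] − [p,r] + [p,q]. For instance
  ∂[v_1,v_6,v_7] = [v_6,v_7] − [v_1,v_7] + [v_1,v_6],
  ∂[v_0,v_5,v_6] = [v_5,v_6] − [v_0,v_6] + [v_0,v_5].
As a 21×12 matrix over Z this has rank 12, with invariant factors (1,1,1,1,1,1,1,1,1,1,1,2).

From H_k ≅ ker(∂_k) / im(∂_{k+1}) we obtain:

  H_2: rank ker ∂_2 − rank ∂_3 = (12 − 12) − 0 = 0, and there is no ∂_3, so H_2 ≅ 0.

H_2 = 0.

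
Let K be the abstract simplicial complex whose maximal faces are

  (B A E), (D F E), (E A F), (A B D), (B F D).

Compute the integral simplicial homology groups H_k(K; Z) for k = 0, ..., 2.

Order the vertices as A < B < D < E < F. Listing each simplex with vertices in this order, K has dimension 2 with simplices:

  0-simplices (5): A, B, D, E, F
  1-simplices (10): AB, AD, AE, AF, BD, BE, BF, DE, DF, EF
  2-simplices (5): ABD, ABE, AEF, BDF, DEF

giving chain groups C_0 ≅ Z^5, C_1 ≅ Z^10, C_2 ≅ Z^5.

∂_1: C_1 → C_0 is given by ∂[p,q] = [q] − [p].
The 5×10 boundary matrix has rank 4 and Smith normal form diag(1,1,1,1).

The boundary map ∂_2: C_2 → C_1 sends each 2-simplex [p,q,r] to [q,r] − [p,r] + [p,q]. For instance
  ∂ABD = BD − AD + AB,
  ∂DEF = EF − DF + DE.
The resulting 10×5 matrix has rank 5, and its Smith normal form has invariant factors (1,1,1,1,1).

Reading off H_k = ker ∂_k / im ∂_{k+1}:

  H_0: rank C_0 − rank ∂_1 = 5 − 4 = 1, and the invariant factors of ∂_1 are all 1, so H_0 ≅ Z.
  H_1: rank ker ∂_1 − rank ∂_2 = (10 − 4) − 5 = 1, and the invariant factors of ∂_2 are all 1, so H_1 ≅ Z.
  H_2: rank ker ∂_2 − rank ∂_3 = (5 − 5) − 0 = 0, and there is no ∂_3, so H_2 ≅ 0.

H_0 = Z,  H_1 = Z,  H_2 = 0.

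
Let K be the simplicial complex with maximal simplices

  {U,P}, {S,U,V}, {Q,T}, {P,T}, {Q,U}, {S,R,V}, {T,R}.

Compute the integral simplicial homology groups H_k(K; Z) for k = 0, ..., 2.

H_0 = Z,  H_1 = Z^2,  H_2 = 0.

We work with the vertex ordering P < Q < R < S < T < U < V. The simplices of K, each written with vertices in increasing order, are:

  0-simplices (7): P, Q, R, S, T, U, V
  1-simplices (10): PT, PU, QT, QU, RS, RT, RV, SU, SV, UV
  2-simplices (2): RSV, SUV

Hence C_0 ≅ Z^7, C_1 ≅ Z^10, C_2 ≅ Z^2.

The boundary map ∂_1: C_1 → C_0 sends each edge [p,q] (with p < q) to q − p. For instance
  ∂QT = T − Q.
As a 7×10 matrix over Z this has rank 6, with invariant factors (1,1,1,1,1,1).

Boundary ∂_2: C_2 → C_1 maps a triangle to the signed sum of its edges. For instance
  ∂RSV = SV − RV + RS,
  ∂SUV = UV − SV + SU.
This gives a 10×2 integer matrix of rank 2; reducing to Smith normal form yields diagonal entries (1,1).

Reading off H_k = ker ∂_k / im ∂_{k+1}:

  H_0: rank C_0 − rank ∂_1 = 7 − 6 = 1, and the invariant factors of ∂_1 are all 1, so H_0 = Z.
  H_1: rank ker ∂_1 − rank ∂_2 = (10 − 6) − 2 = 2, and the invariant factors of ∂_2 are all 1, so H_1 = Z^2.
  H_2: rank ker ∂_2 − rank ∂_3 = (2 − 2) − 0 = 0, and there is no ∂_3, so H_2 = 0.

As a check, the Euler characteristic is 7 − 10 + 2 = -1, which agrees with 1 − 2 + 0 = -1.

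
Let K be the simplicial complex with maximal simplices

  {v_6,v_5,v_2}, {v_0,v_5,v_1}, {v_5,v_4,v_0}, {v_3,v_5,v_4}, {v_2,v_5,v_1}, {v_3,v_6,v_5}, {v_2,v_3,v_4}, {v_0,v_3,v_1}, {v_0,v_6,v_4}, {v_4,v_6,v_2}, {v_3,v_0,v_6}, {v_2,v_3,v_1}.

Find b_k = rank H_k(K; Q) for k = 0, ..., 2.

Fix the vertex order v_0 < v_1 < v_2 < v_3 < v_4 < v_5 < v_6 and write every simplex with vertices in increasing order. Then dim K = 2 and the simplices of K are:

  0-simplices (7): [v_0], [v_1], [v_2], [v_3], [v_4], [v_5], [v_6]
  1-simplices (18): (18 of them)
  2-simplices (12): (12 of them)

giving chain groups C_0 ≅ Z^7, C_1 ≅ Z^18, C_2 ≅ Z^12.

Boundary ∂_1: C_1 → C_0 is given by ∂[p,q] = [q] − [p]. For instance
  ∂[v_2,v_4] = [v_4] − [v_2].
As a 7×18 matrix over Z this has rank 6, with invariant factors (1,1,1,1,1,1).

Boundary ∂_2: C_2 → C_1 maps a triangle to the signed sum of its edges. For instance
  ∂[v_1,v_2,v_5] = [v_2,v_5] − [v_1,v_5] + [v_1,v_2],
  ∂[v_3,v_5,v_6] = [v_5,v_6] − [v_3,v_6] + [v_3,v_5].
The resulting 18×12 matrix has rank 12, and its Smith normal form has invariant factors (1,1,1,1,1,1,1,1,1,1,1,2).

From H_k ≅ ker(∂_k) / im(∂_{k+1}) we obtain:

  H_0: rank C_0 − rank ∂_1 = 7 − 6 = 1, and the invariant factors of ∂_1 are all 1, so H_0 = Z.
  H_1: rank ker ∂_1 − rank ∂_2 = (18 − 6) − 12 = 0, and ∂_2 has invariant factor 2 > 1, so H_1 = Z/2Z.
  H_2: rank ker ∂_2 − rank ∂_3 = (12 − 12) − 0 = 0, and there is no ∂_3, so H_2 = 0.

Hence the Betti numbers are b_0 = 1, b_1 = 0, b_2 = 0.

b_0 = 1, b_1 = 0, b_2 = 0.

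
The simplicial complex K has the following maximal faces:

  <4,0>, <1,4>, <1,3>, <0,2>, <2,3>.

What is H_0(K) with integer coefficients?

K has 5 vertices, 5 edges.
rank ∂_0 = 0, rank ∂_1 = 4 ⇒ b_0 = 5 − 0 − 4 = 1; all invariant factors of ∂_1 are 1 so no torsion. So H_0 = Z.

H_0 = Z.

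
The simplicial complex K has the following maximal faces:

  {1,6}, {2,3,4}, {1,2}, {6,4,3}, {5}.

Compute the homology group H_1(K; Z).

K has 6 vertices, 7 edges, 2 triangles.
rank ∂_1 = 4, rank ∂_2 = 2 ⇒ b_1 = 7 − 4 − 2 = 1; all invariant factors of ∂_2 are 1 so no torsion. So H_1 ≅ Z.

H_1 ≅ Z.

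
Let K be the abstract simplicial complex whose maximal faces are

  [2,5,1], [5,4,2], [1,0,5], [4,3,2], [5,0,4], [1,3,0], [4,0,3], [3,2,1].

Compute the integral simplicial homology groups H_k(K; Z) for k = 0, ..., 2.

H_0 ≅ Z,  H_1 = 0,  H_2 ≅ Z.

Fix the vertex order 0 < 1 < 2 < 3 < 4 < 5 and write every simplex with vertices in increasing order. Then dim K = 2 and the simplices of K are:

  0-simplices (6): [0], [1], [2], [3], [4], [5]
  1-simplices (12): [0,1], [0,3], [0,4], [0,5], [1,2], [1,3], [1,5], [2,3], [2,4], [2,5], [3,4], [4,5]
  2-simplices (8): [0,1,3], [0,1,5], [0,3,4], [0,4,5], [1,2,3], [1,2,5], [2,3,4], [2,4,5]

Hence C_0 ≅ Z^6, C_1 ≅ Z^12, C_2 ≅ Z^8.

The boundary map ∂_1: C_1 → C_0 is given by ∂[p,q] = [q] − [p].
The resulting 6×12 matrix has rank 5, and its Smith normal form has invariant factors (1,1,1,1,1).

Boundary ∂_2: C_2 → C_1 acts by ∂[p,q,r] = [q,r] − [p,r] + [p,q]. For instance
  ∂[1,2,5] = [2,5] − [1,5] + [1,2],
  ∂[2,3,4] = [3,4] − [2,4] + [2,3].
The resulting 12×8 matrix has rank 7, and its Smith normal form has invariant factors (1,1,1,1,1,1,1).

From H_k ≅ ker(∂_k) / im(∂_{k+1}) we obtain:

  H_0: rank C_0 − rank ∂_1 = 6 − 5 = 1, and the invariant factors of ∂_1 are all 1, so H_0 = Z.
  H_1: rank ker ∂_1 − rank ∂_2 = (12 − 5) − 7 = 0, and the invariant factors of ∂_2 are all 1, so H_1 = 0.
  H_2: rank ker ∂_2 − rank ∂_3 = (8 − 7) − 0 = 1, and there is no ∂_3, so H_2 = Z.

(K is a triangulation of the 2-sphere S^2.)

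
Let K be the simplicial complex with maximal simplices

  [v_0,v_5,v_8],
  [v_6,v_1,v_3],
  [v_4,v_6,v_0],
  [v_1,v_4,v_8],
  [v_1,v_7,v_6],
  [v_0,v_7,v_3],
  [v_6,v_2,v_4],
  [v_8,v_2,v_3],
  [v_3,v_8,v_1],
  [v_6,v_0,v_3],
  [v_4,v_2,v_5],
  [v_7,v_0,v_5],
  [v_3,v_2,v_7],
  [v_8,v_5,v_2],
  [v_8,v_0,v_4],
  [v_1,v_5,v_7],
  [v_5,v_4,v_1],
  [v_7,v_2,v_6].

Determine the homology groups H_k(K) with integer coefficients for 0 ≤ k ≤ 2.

H_0 ≅ Z,  H_1 ≅ Z × Z/2,  H_2 = 0.

K has 9 vertices, 27 edges, 18 triangles.
rank ∂_0 = 0, rank ∂_1 = 8 ⇒ b_0 = 9 − 0 − 8 = 1; all invariant factors of ∂_1 are 1 so no torsion. So H_0 = Z.
rank ∂_1 = 8, rank ∂_2 = 18 ⇒ b_1 = 27 − 8 − 18 = 1; ∂_2 has invariant factor(s) [2] giving torsion. So H_1 = Z × Z/2.
rank ∂_2 = 18, rank ∂_3 = 0 ⇒ b_2 = 18 − 18 − 0 = 0. So H_2 = 0.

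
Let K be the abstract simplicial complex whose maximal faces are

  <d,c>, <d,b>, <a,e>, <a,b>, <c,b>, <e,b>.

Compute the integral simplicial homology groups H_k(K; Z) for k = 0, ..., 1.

H_0 = Z,  H_1 = Z^2.

Take the total order a < b < c < d < e on the vertex set. Then K (dimension 1) consists of the simplices:

  0-simplices (5): a, b, c, d, e
  1-simplices (6): ab, ae, bc, bd, be, cd

so the chain groups are C_0 ≅ Z^5, C_1 ≅ Z^6.

∂_1: C_1 → C_0 is given by ∂[p,q] = [q] − [p].
This gives a 5×6 integer matrix of rank 4; reducing to Smith normal form yields diagonal entries (1,1,1,1).

Now H_k = ker ∂_k / im ∂_{k+1}, so:

  H_0: rank C_0 − rank ∂_1 = 5 − 4 = 1, and the invariant factors of ∂_1 are all 1, so H_0 = Z.
  H_1: rank ker ∂_1 − rank ∂_2 = (6 − 4) − 0 = 2, and there is no ∂_2, so H_1 = Z^2.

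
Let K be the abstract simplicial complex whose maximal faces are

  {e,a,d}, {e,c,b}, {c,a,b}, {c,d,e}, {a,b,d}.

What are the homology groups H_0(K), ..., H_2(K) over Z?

H_0 = Z,  H_1 = Z,  H_2 = 0.

Take the total order a < b < c < d < e on the vertex set. Then K (dimension 2) consists of the simplices:

  0-simplices (5): a, b, c, d, e
  1-simplices (10): ab, ac, ad, ae, bc, bd, be, cd, ce, de
  2-simplices (5): abc, abd, ade, bce, cde

Hence C_0 ≅ Z^5, C_1 ≅ Z^10, C_2 ≅ Z^5.

Boundary ∂_1: C_1 → C_0 sends each edge [p,q] (with p < q) to q − p.
The resulting 5×10 matrix has rank 4, and its Smith normal form has invariant factors (1,1,1,1).

The boundary map ∂_2: C_2 → C_1 maps a triangle to the signed sum of its edges. For instance
  ∂ade = de − ae + ad,
  ∂cde = de − ce + cd.
As a 10×5 matrix over Z this has rank 5, with invariant factors (1,1,1,1,1).

Computing H_k = (kernel of ∂_k) / (image of ∂_{k+1}):

  H_0: rank C_0 − rank ∂_1 = 5 − 4 = 1, and the invariant factors of ∂_1 are all 1, so H_0 ≅ Z.
  H_1: rank ker ∂_1 − rank ∂_2 = (10 − 4) − 5 = 1, and the invariant factors of ∂_2 are all 1, so H_1 ≅ Z.
  H_2: rank ker ∂_2 − rank ∂_3 = (5 − 5) − 0 = 0, and there is no ∂_3, so H_2 ≅ 0.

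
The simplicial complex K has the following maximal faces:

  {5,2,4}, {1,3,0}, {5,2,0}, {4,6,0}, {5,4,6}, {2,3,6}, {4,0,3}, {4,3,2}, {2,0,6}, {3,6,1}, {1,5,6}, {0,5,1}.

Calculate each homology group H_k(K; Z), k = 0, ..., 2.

H_0 ≅ Z,  H_1 ≅ Z/2Z,  H_2 = 0.

Take the total order 0 < 1 < 2 < 3 < 4 < 5 < 6 on the vertex set. Then K (dimension 2) consists of the simplices:

  0-simplices (7): [0], [1], [2], [3], [4], [5], [6]
  1-simplices (18): [0,1], [0,2], [0,3], [0,4], [0,5], [0,6], [1,3], [1,5], [1,6], [2,3], [2,4], [2,5], [2,6], [3,4], [3,6], [4,5], [4,6], [5,6]
  2-simplices (12): [0,1,3], [0,1,5], [0,2,5], [0,2,6], [0,3,4], [0,4,6], [1,3,6], [1,5,6], [2,3,4], [2,3,6], [2,4,5], [4,5,6]

so the chain groups are C_0 ≅ Z^7, C_1 ≅ Z^18, C_2 ≅ Z^12.

The boundary map ∂_1: C_1 → C_0 maps an edge to its endpoints' difference, ∂[p,q] = q − p. For instance
  ∂[3,6] = [6] − [3].
The 7×18 boundary matrix has rank 6 and Smith normal form diag(1,1,1,1,1,1).

The boundary map ∂_2: C_2 → C_1 sends each 2-simplex [p,q,r] to [q,r] − [p,r] + [p,q]. For instance
  ∂[2,3,6] = [3,6] − [2,6] + [2,3],
  ∂[2,4,5] = [4,5] − [2,5] + [2,4].
As a 18×12 matrix over Z this has rank 12, with invariant factors (1,1,1,1,1,1,1,1,1,1,1,2).

Computing H_k = (kernel of ∂_k) / (image of ∂_{k+1}):

  H_0: rank C_0 − rank ∂_1 = 7 − 6 = 1, and the invariant factors of ∂_1 are all 1, so H_0 = Z.
  H_1: rank ker ∂_1 − rank ∂_2 = (18 − 6) − 12 = 0, and ∂_2 has invariant factor 2 > 1, so H_1 = Z/2Z.
  H_2: rank ker ∂_2 − rank ∂_3 = (12 − 12) − 0 = 0, and there is no ∂_3, so H_2 = 0.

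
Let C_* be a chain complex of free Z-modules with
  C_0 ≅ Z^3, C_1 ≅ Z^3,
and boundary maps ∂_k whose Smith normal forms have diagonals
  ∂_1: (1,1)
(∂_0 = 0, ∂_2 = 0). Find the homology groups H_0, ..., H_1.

H_0 = Z,  H_1 = Z.

H_0: b_0 = 3 − 0 − 2 = 1; torsion from ∂_1 factors > 1: none. So H_0 = Z.
H_1: b_1 = 3 − 2 − 0 = 1; torsion from ∂_2 factors > 1: none. So H_1 = Z.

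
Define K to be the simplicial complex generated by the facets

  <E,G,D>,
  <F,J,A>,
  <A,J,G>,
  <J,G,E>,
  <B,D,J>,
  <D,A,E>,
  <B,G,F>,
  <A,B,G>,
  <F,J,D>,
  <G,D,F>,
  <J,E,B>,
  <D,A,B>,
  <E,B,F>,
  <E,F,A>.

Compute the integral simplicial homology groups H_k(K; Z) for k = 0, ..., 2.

H_0 ≅ Z,  H_1 ≅ Z^2,  H_2 ≅ Z.

We work with the vertex ordering A < B < D < E < F < G < J. The simplices of K, each written with vertices in increasing order, are:

  0-simplices (7): A, B, D, E, F, G, J
  1-simplices (21): AB, AD, AE, AF, AG, AJ, BD, BE, BF, BG, BJ, DE, DF, DG, DJ, EF, EG, EJ, FG, FJ, GJ
  2-simplices (14): ABD, ABG, ADE, AEF, AFJ, AGJ, BDJ, BEF, BEJ, BFG, DEG, DFG, DFJ, EGJ

so the chain groups are C_0 ≅ Z^7, C_1 ≅ Z^21, C_2 ≅ Z^14.

The boundary map ∂_1: C_1 → C_0 is given by ∂[p,q] = [q] − [p]. For instance
  ∂BE = E − B.
This gives a 7×21 integer matrix of rank 6; reducing to Smith normal form yields diagonal entries (1,1,1,1,1,1).

∂_2: C_2 → C_1 sends each 2-simplex [p,q,r] to [q,r] − [p,r] + [p,q]. For instance
  ∂AFJ = FJ − AJ + AF,
  ∂BFG = FG − BG + BF.
The resulting 21×14 matrix has rank 13, and its Smith normal form has invariant factors (1,1,1,1,1,1,1,1,1,1,1,1,1).

From H_k ≅ ker(∂_k) / im(∂_{k+1}) we obtain:

  H_0: rank C_0 − rank ∂_1 = 7 − 6 = 1, and the invariant factors of ∂_1 are all 1, so H_0 ≅ Z.
  H_1: rank ker ∂_1 − rank ∂_2 = (21 − 6) − 13 = 2, and the invariant factors of ∂_2 are all 1, so H_1 ≅ Z^2.
  H_2: rank ker ∂_2 − rank ∂_3 = (14 − 13) − 0 = 1, and there is no ∂_3, so H_2 ≅ Z.

As a check, the Euler characteristic is 7 − 21 + 14 = 0, which agrees with 1 − 2 + 1 = 0.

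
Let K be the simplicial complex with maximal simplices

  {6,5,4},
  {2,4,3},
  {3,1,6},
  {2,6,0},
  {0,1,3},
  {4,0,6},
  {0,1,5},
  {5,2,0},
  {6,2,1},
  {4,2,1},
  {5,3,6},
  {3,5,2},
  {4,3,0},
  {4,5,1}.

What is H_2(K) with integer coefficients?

H_2 ≅ Z.

Order the vertices as 0 < 1 < 2 < 3 < 4 < 5 < 6. Listing each simplex with vertices in this order, K has dimension 2 with simplices:

  0-simplices (7): [0], [1], [2], [3], [4], [5], [6]
  1-simplices (21): [0,1], [0,2], [0,3], [0,4], [0,5], [0,6], [1,2], [1,3], [1,4], [1,5], [1,6], [2,3], [2,4], [2,5], [2,6], [3,4], [3,5], [3,6], [4,5], [4,6], [5,6]
  2-simplices (14): [0,1,3], [0,1,5], [0,2,5], [0,2,6], [0,3,4], [0,4,6], [1,2,4], [1,2,6], [1,3,6], [1,4,5], [2,3,4], [2,3,5], [3,5,6], [4,5,6]

Hence C_0 ≅ Z^7, C_1 ≅ Z^21, C_2 ≅ Z^14.

∂_1: C_1 → C_0 sends each edge [p,q] (with p < q) to q − p. For instance
  ∂[1,4] = [4] − [1].
The resulting 7×21 matrix has rank 6, and its Smith normal form has invariant factors (1,1,1,1,1,1).

The boundary map ∂_2: C_2 → C_1 maps a triangle to the signed sum of its edges. For instance
  ∂[1,2,6] = [2,6] − [1,6] + [1,2],
  ∂[1,2,4] = [2,4] − [1,4] + [1,2].
As a 21×14 matrix over Z this has rank 13, with invariant factors (1,1,1,1,1,1,1,1,1,1,1,1,1).

From H_k ≅ ker(∂_k) / im(∂_{k+1}) we obtain:

  H_2: rank ker ∂_2 − rank ∂_3 = (14 − 13) − 0 = 1, and there is no ∂_3, so H_2 = Z.

(K is a triangulation of the torus T^2.)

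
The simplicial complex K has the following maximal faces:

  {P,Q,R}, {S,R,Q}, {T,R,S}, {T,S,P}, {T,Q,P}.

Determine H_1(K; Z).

H_1 = Z.

We work with the vertex ordering P < Q < R < S < T. The simplices of K, each written with vertices in increasing order, are:

  0-simplices (5): P, Q, R, S, T
  1-simplices (10): PQ, PR, PS, PT, QR, QS, QT, RS, RT, ST
  2-simplices (5): PQR, PQT, PST, QRS, RST

Hence C_0 ≅ Z^5, C_1 ≅ Z^10, C_2 ≅ Z^5.

Boundary ∂_1: C_1 → C_0 sends each edge [p,q] (with p < q) to q − p.
The 5×10 boundary matrix has rank 4 and Smith normal form diag(1,1,1,1).

∂_2: C_2 → C_1 acts by ∂[p,q,r] = [q,r] − [p,r] + [p,q]. For instance
  ∂PQT = QT − PT + PQ,
  ∂PST = ST − PT + PS.
The resulting 10×5 matrix has rank 5, and its Smith normal form has invariant factors (1,1,1,1,1).

Reading off H_k = ker ∂_k / im ∂_{k+1}:

  H_1: rank ker ∂_1 − rank ∂_2 = (10 − 4) − 5 = 1, and the invariant factors of ∂_2 are all 1, so H_1 = Z.

(K is a triangulation of the Möbius band.)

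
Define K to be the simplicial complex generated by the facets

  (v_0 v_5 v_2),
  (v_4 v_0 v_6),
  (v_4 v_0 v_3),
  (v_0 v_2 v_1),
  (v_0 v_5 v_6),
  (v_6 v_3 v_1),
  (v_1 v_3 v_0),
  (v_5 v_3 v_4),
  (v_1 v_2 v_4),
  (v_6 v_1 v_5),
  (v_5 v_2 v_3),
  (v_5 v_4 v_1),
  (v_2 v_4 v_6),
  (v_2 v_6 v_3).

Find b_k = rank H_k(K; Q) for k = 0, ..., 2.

Fix the vertex order v_0 < v_1 < v_2 < v_3 < v_4 < v_5 < v_6 and write every simplex with vertices in increasing order. Then dim K = 2 and the simplices of K are:

  0-simplices (7): [v_0], [v_1], [v_2], [v_3], [v_4], [v_5], [v_6]
  1-simplices (21): (21 of them)
  2-simplices (14): (14 of them)

giving chain groups C_0 ≅ Z^7, C_1 ≅ Z^21, C_2 ≅ Z^14.

∂_1: C_1 → C_0 maps an edge to its endpoints' difference, ∂[p,q] = q − p. For instance
  ∂[v_1,v_4] = [v_4] − [v_1].
As a 7×21 matrix over Z this has rank 6, with invariant factors (1,1,1,1,1,1).

The boundary map ∂_2: C_2 → C_1 maps a triangle to the signed sum of its edges. For instance
  ∂[v_0,v_4,v_6] = [v_4,v_6] − [v_0,v_6] + [v_0,v_4],
  ∂[v_1,v_5,v_6] = [v_5,v_6] − [v_1,v_6] + [v_1,v_5].
The 21×14 boundary matrix has rank 13 and Smith normal form diag(1,1,1,1,1,1,1,1,1,1,1,1,1).

Now H_k = ker ∂_k / im ∂_{k+1}, so:

  H_0: rank C_0 − rank ∂_1 = 7 − 6 = 1, and the invariant factors of ∂_1 are all 1, so H_0 ≅ Z.
  H_1: rank ker ∂_1 − rank ∂_2 = (21 − 6) − 13 = 2, and the invariant factors of ∂_2 are all 1, so H_1 ≅ Z^2.
  H_2: rank ker ∂_2 − rank ∂_3 = (14 − 13) − 0 = 1, and there is no ∂_3, so H_2 ≅ Z.

(K is a triangulation of the torus T^2.)

Hence the Betti numbers are b_0 = 1, b_1 = 2, b_2 = 1.

b_0 = 1, b_1 = 2, b_2 = 1.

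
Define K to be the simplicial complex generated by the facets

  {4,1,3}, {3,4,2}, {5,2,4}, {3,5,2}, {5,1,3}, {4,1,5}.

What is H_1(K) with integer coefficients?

Order the vertices as 1 < 2 < 3 < 4 < 5. Listing each simplex with vertices in this order, K has dimension 2 with simplices:

  0-simplices (5): [1], [2], [3], [4], [5]
  1-simplices (9): [1,3], [1,4], [1,5], [2,3], [2,4], [2,5], [3,4], [3,5], [4,5]
  2-simplices (6): [1,3,4], [1,3,5], [1,4,5], [2,3,4], [2,3,5], [2,4,5]

Hence C_0 ≅ Z^5, C_1 ≅ Z^9, C_2 ≅ Z^6.

∂_1: C_1 → C_0 maps an edge to its endpoints' difference, ∂[p,q] = q − p. For instance
  ∂[2,5] = [5] − [2].
The 5×9 boundary matrix has rank 4 and Smith normal form diag(1,1,1,1).

∂_2: C_2 → C_1 maps a triangle to the signed sum of its edges. For instance
  ∂[2,3,5] = [3,5] − [2,5] + [2,3],
  ∂[2,4,5] = [4,5] − [2,5] + [2,4].
The resulting 9×6 matrix has rank 5, and its Smith normal form has invariant factors (1,1,1,1,1).

From H_k ≅ ker(∂_k) / im(∂_{k+1}) we obtain:

  H_1: rank ker ∂_1 − rank ∂_2 = (9 − 4) − 5 = 0, and the invariant factors of ∂_2 are all 1, so H_1 = 0.

H_1 = 0.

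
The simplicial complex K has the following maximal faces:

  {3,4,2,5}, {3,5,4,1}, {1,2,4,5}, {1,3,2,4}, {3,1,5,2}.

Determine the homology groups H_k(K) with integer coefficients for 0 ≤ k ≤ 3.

H_0 ≅ Z,  H_1 = 0,  H_2 = 0,  H_3 ≅ Z.

Fix the vertex order 1 < 2 < 3 < 4 < 5 and write every simplex with vertices in increasing order. Then dim K = 3 and the simplices of K are:

  0-simplices (5): [1], [2], [3], [4], [5]
  1-simplices (10): [1,2], [1,3], [1,4], [1,5], [2,3], [2,4], [2,5], [3,4], [3,5], [4,5]
  2-simplices (10): [1,2,3], [1,2,4], [1,2,5], [1,3,4], [1,3,5], [1,4,5], [2,3,4], [2,3,5], [2,4,5], [3,4,5]
  3-simplices (5): [1,2,3,4], [1,2,3,5], [1,2,4,5], [1,3,4,5], [2,3,4,5]

Hence C_0 ≅ Z^5, C_1 ≅ Z^10, C_2 ≅ Z^10, C_3 ≅ Z^5.

The boundary map ∂_1: C_1 → C_0 is given by ∂[p,q] = [q] − [p]. For instance
  ∂[3,4] = [4] − [3].
The resulting 5×10 matrix has rank 4, and its Smith normal form has invariant factors (1,1,1,1).

Boundary ∂_2: C_2 → C_1 acts by ∂[p,q,r] = [q,r] − [p,r] + [p,q]. For instance
  ∂[2,3,5] = [3,5] − [2,5] + [2,3],
  ∂[2,4,5] = [4,5] − [2,5] + [2,4].
The resulting 10×10 matrix has rank 6, and its Smith normal form has invariant factors (1,1,1,1,1,1).

Boundary ∂_3: C_3 → C_2 sends each 3-simplex σ to the alternating sum Σ_i (−1)^i (σ with its i-th vertex removed). For instance
  ∂[1,3,4,5] = [3,4,5] − [1,4,5] + [1,3,5] − [1,3,4],
  ∂[1,2,3,4] = [2,3,4] − [1,3,4] + [1,2,4] − [1,2,3].
The resulting 10×5 matrix has rank 4, and its Smith normal form has invariant factors (1,1,1,1).

Now H_k = ker ∂_k / im ∂_{k+1}, so:

  H_0: rank C_0 − rank ∂_1 = 5 − 4 = 1, and the invariant factors of ∂_1 are all 1, so H_0 ≅ Z.
  H_1: rank ker ∂_1 − rank ∂_2 = (10 − 4) − 6 = 0, and the invariant factors of ∂_2 are all 1, so H_1 ≅ 0.
  H_2: rank ker ∂_2 − rank ∂_3 = (10 − 6) − 4 = 0, and the invariant factors of ∂_3 are all 1, so H_2 ≅ 0.
  H_3: rank ker ∂_3 − rank ∂_4 = (5 − 4) − 0 = 1, and there is no ∂_4, so H_3 ≅ Z.

As a check, the Euler characteristic is 5 − 10 + 10 − 5 = 0, which agrees with 1 − 0 + 0 − 1 = 0.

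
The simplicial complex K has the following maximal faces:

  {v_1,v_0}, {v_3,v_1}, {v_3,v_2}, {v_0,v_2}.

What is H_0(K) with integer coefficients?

H_0 = Z.

Take the total order v_0 < v_1 < v_2 < v_3 on the vertex set. Then K (dimension 1) consists of the simplices:

  0-simplices (4): [v_0], [v_1], [v_2], [v_3]
  1-simplices (4): [v_0,v_1], [v_0,v_2], [v_1,v_3], [v_2,v_3]

Hence C_0 ≅ Z^4, C_1 ≅ Z^4.

∂_1: C_1 → C_0 maps an edge to its endpoints' difference, ∂[p,q] = q − p.
The 4×4 boundary matrix has rank 3 and Smith normal form diag(1,1,1).

Reading off H_k = ker ∂_k / im ∂_{k+1}:

  H_0: rank C_0 − rank ∂_1 = 4 − 3 = 1, and the invariant factors of ∂_1 are all 1, so H_0 ≅ Z.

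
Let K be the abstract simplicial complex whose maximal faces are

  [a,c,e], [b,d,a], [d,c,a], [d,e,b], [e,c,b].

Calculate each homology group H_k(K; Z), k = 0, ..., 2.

Order the vertices as a < b < c < d < e. Listing each simplex with vertices in this order, K has dimension 2 with simplices:

  0-simplices (5): a, b, c, d, e
  1-simplices (10): ab, ac, ad, ae, bc, bd, be, cd, ce, de
  2-simplices (5): abd, acd, ace, bce, bde

so the chain groups are C_0 ≅ Z^5, C_1 ≅ Z^10, C_2 ≅ Z^5.

∂_1: C_1 → C_0 is given by ∂[p,q] = [q] − [p].
This gives a 5×10 integer matrix of rank 4; reducing to Smith normal form yields diagonal entries (1,1,1,1).

Boundary ∂_2: C_2 → C_1 maps a triangle to the signed sum of its edges. For instance
  ∂bce = ce − be + bc,
  ∂abd = bd − ad + ab.
As a 10×5 matrix over Z this has rank 5, with invariant factors (1,1,1,1,1).

From H_k ≅ ker(∂_k) / im(∂_{k+1}) we obtain:

  H_0: rank C_0 − rank ∂_1 = 5 − 4 = 1, and the invariant factors of ∂_1 are all 1, so H_0 ≅ Z.
  H_1: rank ker ∂_1 − rank ∂_2 = (10 − 4) − 5 = 1, and the invariant factors of ∂_2 are all 1, so H_1 ≅ Z.
  H_2: rank ker ∂_2 − rank ∂_3 = (5 − 5) − 0 = 0, and there is no ∂_3, so H_2 ≅ 0.

As a check, the Euler characteristic is 5 − 10 + 5 = 0, which agrees with 1 − 1 + 0 = 0.

H_0 = Z,  H_1 = Z,  H_2 = 0.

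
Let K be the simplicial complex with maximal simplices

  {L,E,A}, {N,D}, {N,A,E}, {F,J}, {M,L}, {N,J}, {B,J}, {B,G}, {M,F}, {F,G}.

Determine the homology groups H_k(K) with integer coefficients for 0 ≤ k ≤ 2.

H_0 ≅ Z,  H_1 ≅ Z^2,  H_2 = 0.

Fix the vertex order A < B < D < E < F < G < J < L < M < N and write every simplex with vertices in increasing order. Then dim K = 2 and the simplices of K are:

  0-simplices (10): A, B, D, E, F, G, J, L, M, N
  1-simplices (13): AE, AL, AN, BG, BJ, DN, EL, EN, FG, FJ, FM, JN, LM
  2-simplices (2): AEL, AEN

Hence C_0 ≅ Z^10, C_1 ≅ Z^13, C_2 ≅ Z^2.

Boundary ∂_1: C_1 → C_0 maps an edge to its endpoints' difference, ∂[p,q] = q − p. For instance
  ∂EN = N − E.
The resulting 10×13 matrix has rank 9, and its Smith normal form has invariant factors (1,1,1,1,1,1,1,1,1).

∂_2: C_2 → C_1 sends each 2-simplex [p,q,r] to [q,r] − [p,r] + [p,q]. For instance
  ∂AEN = EN − AN + AE,
  ∂AEL = EL − AL + AE.
This gives a 13×2 integer matrix of rank 2; reducing to Smith normal form yields diagonal entries (1,1).

From H_k ≅ ker(∂_k) / im(∂_{k+1}) we obtain:

  H_0: rank C_0 − rank ∂_1 = 10 − 9 = 1, and the invariant factors of ∂_1 are all 1, so H_0 ≅ Z.
  H_1: rank ker ∂_1 − rank ∂_2 = (13 − 9) − 2 = 2, and the invariant factors of ∂_2 are all 1, so H_1 ≅ Z^2.
  H_2: rank ker ∂_2 − rank ∂_3 = (2 − 2) − 0 = 0, and there is no ∂_3, so H_2 ≅ 0.

As a check, the Euler characteristic is 10 − 13 + 2 = -1, which agrees with 1 − 2 + 0 = -1.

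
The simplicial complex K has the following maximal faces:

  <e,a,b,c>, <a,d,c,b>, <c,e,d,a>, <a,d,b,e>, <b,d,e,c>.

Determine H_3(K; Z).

Take the total order a < b < c < d < e on the vertex set. Then K (dimension 3) consists of the simplices:

  0-simplices (5): a, b, c, d, e
  1-simplices (10): ab, ac, ad, ae, bc, bd, be, cd, ce, de
  2-simplices (10): abc, abd, abe, acd, ace, ade, bcd, bce, bde, cde
  3-simplices (5): abcd, abce, abde, acde, bcde

Hence C_0 ≅ Z^5, C_1 ≅ Z^10, C_2 ≅ Z^10, C_3 ≅ Z^5.

∂_1: C_1 → C_0 maps an edge to its endpoints' difference, ∂[p,q] = q − p. For instance
  ∂ad = d − a.
The 5×10 boundary matrix has rank 4 and Smith normal form diag(1,1,1,1).

Boundary ∂_2: C_2 → C_1 maps a triangle to the signed sum of its edges. For instance
  ∂bcd = cd − bd + bc,
  ∂bce = ce − be + bc.
The 10×10 boundary matrix has rank 6 and Smith normal form diag(1,1,1,1,1,1).

Boundary ∂_3: C_3 → C_2 sends each 3-simplex σ to the alternating sum Σ_i (−1)^i (σ with its i-th vertex removed). For instance
  ∂abce = bce − ace + abe − abc,
  ∂abcd = bcd − acd + abd − abc.
The resulting 10×5 matrix has rank 4, and its Smith normal form has invariant factors (1,1,1,1).

Now H_k = ker ∂_k / im ∂_{k+1}, so:

  H_3: rank ker ∂_3 − rank ∂_4 = (5 − 4) − 0 = 1, and there is no ∂_4, so H_3 = Z.

H_3 = Z.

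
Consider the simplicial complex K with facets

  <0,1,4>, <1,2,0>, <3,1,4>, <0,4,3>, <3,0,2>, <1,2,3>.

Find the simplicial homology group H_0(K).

H_0 ≅ Z.

Take the total order 0 < 1 < 2 < 3 < 4 on the vertex set. Then K (dimension 2) consists of the simplices:

  0-simplices (5): [0], [1], [2], [3], [4]
  1-simplices (9): [0,1], [0,2], [0,3], [0,4], [1,2], [1,3], [1,4], [2,3], [3,4]
  2-simplices (6): [0,1,2], [0,1,4], [0,2,3], [0,3,4], [1,2,3], [1,3,4]

so the chain groups are C_0 ≅ Z^5, C_1 ≅ Z^9, C_2 ≅ Z^6.

Boundary ∂_1: C_1 → C_0 sends each edge [p,q] (with p < q) to q − p. For instance
  ∂[2,3] = [3] − [2].
As a 5×9 matrix over Z this has rank 4, with invariant factors (1,1,1,1).

The boundary map ∂_2: C_2 → C_1 sends each 2-simplex [p,q,r] to [q,r] − [p,r] + [p,q]. For instance
  ∂[1,2,3] = [2,3] − [1,3] + [1,2],
  ∂[0,1,4] = [1,4] − [0,4] + [0,1].
The resulting 9×6 matrix has rank 5, and its Smith normal form has invariant factors (1,1,1,1,1).

Now H_k = ker ∂_k / im ∂_{k+1}, so:

  H_0: rank C_0 − rank ∂_1 = 5 − 4 = 1, and the invariant factors of ∂_1 are all 1, so H_0 ≅ Z.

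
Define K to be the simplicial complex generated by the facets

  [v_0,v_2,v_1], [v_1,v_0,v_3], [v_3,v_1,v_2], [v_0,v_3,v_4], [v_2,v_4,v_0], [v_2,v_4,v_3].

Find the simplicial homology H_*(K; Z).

Order the vertices as v_0 < v_1 < v_2 < v_3 < v_4. Listing each simplex with vertices in this order, K has dimension 2 with simplices:

  0-simplices (5): [v_0], [v_1], [v_2], [v_3], [v_4]
  1-simplices (9): [v_0,v_1], [v_0,v_2], [v_0,v_3], [v_0,v_4], [v_1,v_2], [v_1,v_3], [v_2,v_3], [v_2,v_4], [v_3,v_4]
  2-simplices (6): [v_0,v_1,v_2], [v_0,v_1,v_3], [v_0,v_2,v_4], [v_0,v_3,v_4], [v_1,v_2,v_3], [v_2,v_3,v_4]

Hence C_0 ≅ Z^5, C_1 ≅ Z^9, C_2 ≅ Z^6.

The boundary map ∂_1: C_1 → C_0 sends each edge [p,q] (with p < q) to q − p. For instance
  ∂[v_0,v_3] = [v_3] − [v_0].
This gives a 5×9 integer matrix of rank 4; reducing to Smith normal form yields diagonal entries (1,1,1,1).

The boundary map ∂_2: C_2 → C_1 maps a triangle to the signed sum of its edges. For instance
  ∂[v_0,v_1,v_3] = [v_1,v_3] − [v_0,v_3] + [v_0,v_1],
  ∂[v_0,v_1,v_2] = [v_1,v_2] − [v_0,v_2] + [v_0,v_1].
This gives a 9×6 integer matrix of rank 5; reducing to Smith normal form yields diagonal entries (1,1,1,1,1).

From H_k ≅ ker(∂_k) / im(∂_{k+1}) we obtain:

  H_0: rank C_0 − rank ∂_1 = 5 − 4 = 1, and the invariant factors of ∂_1 are all 1, so H_0 = Z.
  H_1: rank ker ∂_1 − rank ∂_2 = (9 − 4) − 5 = 0, and the invariant factors of ∂_2 are all 1, so H_1 = 0.
  H_2: rank ker ∂_2 − rank ∂_3 = (6 − 5) − 0 = 1, and there is no ∂_3, so H_2 = Z.

H_0 ≅ Z,  H_1 = 0,  H_2 ≅ Z.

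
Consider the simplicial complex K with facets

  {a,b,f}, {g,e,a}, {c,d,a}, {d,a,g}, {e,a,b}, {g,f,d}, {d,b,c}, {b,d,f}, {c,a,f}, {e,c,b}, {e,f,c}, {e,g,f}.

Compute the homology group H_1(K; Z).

Take the total order a < b < c < d < e < f < g on the vertex set. Then K (dimension 2) consists of the simplices:

  0-simplices (7): a, b, c, d, e, f, g
  1-simplices (18): ab, ac, ad, ae, af, ag, bc, bd, be, bf, cd, ce, cf, df, dg, ef, eg, fg
  2-simplices (12): abe, abf, acd, acf, adg, aeg, bcd, bce, bdf, cef, dfg, efg

so the chain groups are C_0 ≅ Z^7, C_1 ≅ Z^18, C_2 ≅ Z^12.

Boundary ∂_1: C_1 → C_0 is given by ∂[p,q] = [q] − [p]. For instance
  ∂cd = d − c.
As a 7×18 matrix over Z this has rank 6, with invariant factors (1,1,1,1,1,1).

The boundary map ∂_2: C_2 → C_1 sends each 2-simplex [p,q,r] to [q,r] − [p,r] + [p,q]. For instance
  ∂abe = be − ae + ab,
  ∂acd = cd − ad + ac.
As a 18×12 matrix over Z this has rank 12, with invariant factors (1,1,1,1,1,1,1,1,1,1,1,2).

Computing H_k = (kernel of ∂_k) / (image of ∂_{k+1}):

  H_1: rank ker ∂_1 − rank ∂_2 = (18 − 6) − 12 = 0, and ∂_2 has invariant factor 2 > 1, so H_1 ≅ Z_2.

H_1 ≅ Z_2.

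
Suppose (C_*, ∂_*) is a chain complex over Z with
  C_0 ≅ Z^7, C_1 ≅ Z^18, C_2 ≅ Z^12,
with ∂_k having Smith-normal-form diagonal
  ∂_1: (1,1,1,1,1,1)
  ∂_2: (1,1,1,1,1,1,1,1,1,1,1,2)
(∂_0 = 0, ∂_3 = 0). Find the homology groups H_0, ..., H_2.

H_0 = Z,  H_1 = Z/2Z,  H_2 = 0.

H_0: b_0 = 7 − 0 − 6 = 1; torsion from ∂_1 factors > 1: none. So H_0 = Z.
H_1: b_1 = 18 − 6 − 12 = 0; torsion from ∂_2 factors > 1: [2]. So H_1 = Z/2Z.
H_2: b_2 = 12 − 12 − 0 = 0; torsion from ∂_3 factors > 1: none. So H_2 = 0.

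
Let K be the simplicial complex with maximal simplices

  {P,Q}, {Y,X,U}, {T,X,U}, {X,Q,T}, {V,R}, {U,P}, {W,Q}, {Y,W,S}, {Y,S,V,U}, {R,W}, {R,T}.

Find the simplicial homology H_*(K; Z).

Fix the vertex order P < Q < R < S < T < U < V < W < X < Y and write every simplex with vertices in increasing order. Then dim K = 3 and the simplices of K are:

  0-simplices (10): P, Q, R, S, T, U, V, W, X, Y
  1-simplices (20): PQ, PU, QT, QW, QX, RT, RV, RW, SU, SV, SW, SY, TU, TX, UV, UX, UY, VY, WY, XY
  2-simplices (8): QTX, SUV, SUY, SVY, SWY, TUX, UVY, UXY
  3-simplices (1): SUVY

giving chain groups C_0 ≅ Z^10, C_1 ≅ Z^20, C_2 ≅ Z^8, C_3 ≅ Z^1.

∂_1: C_1 → C_0 is given by ∂[p,q] = [q] − [p]. For instance
  ∂TX = X − T.
The resulting 10×20 matrix has rank 9, and its Smith normal form has invariant factors (1,1,1,1,1,1,1,1,1).

The boundary map ∂_2: C_2 → C_1 maps a triangle to the signed sum of its edges. For instance
  ∂UXY = XY − UY + UX,
  ∂UVY = VY − UY + UV.
As a 20×8 matrix over Z this has rank 7, with invariant factors (1,1,1,1,1,1,1).

Boundary ∂_3: C_3 → C_2 sends each 3-simplex σ to the alternating sum Σ_i (−1)^i (σ with its i-th vertex removed). For instance
  ∂SUVY = UVY − SVY + SUY − SUV.
The resulting 8×1 matrix has rank 1, and its Smith normal form has invariant factors (1).

Computing H_k = (kernel of ∂_k) / (image of ∂_{k+1}):

  H_0: rank C_0 − rank ∂_1 = 10 − 9 = 1, and the invariant factors of ∂_1 are all 1, so H_0 = Z.
  H_1: rank ker ∂_1 − rank ∂_2 = (20 − 9) − 7 = 4, and the invariant factors of ∂_2 are all 1, so H_1 = Z^4.
  H_2: rank ker ∂_2 − rank ∂_3 = (8 − 7) − 1 = 0, and the invariant factors of ∂_3 are all 1, so H_2 = 0.
  H_3: rank ker ∂_3 − rank ∂_4 = (1 − 1) − 0 = 0, and there is no ∂_4, so H_3 = 0.

H_0 ≅ Z,  H_1 ≅ Z^4,  H_2 = 0,  H_3 = 0.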